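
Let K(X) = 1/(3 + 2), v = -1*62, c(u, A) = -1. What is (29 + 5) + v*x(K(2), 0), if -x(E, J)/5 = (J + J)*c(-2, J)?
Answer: 34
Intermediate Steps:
v = -62
K(X) = ⅕ (K(X) = 1/5 = ⅕)
x(E, J) = 10*J (x(E, J) = -5*(J + J)*(-1) = -5*2*J*(-1) = -(-10)*J = 10*J)
(29 + 5) + v*x(K(2), 0) = (29 + 5) - 620*0 = 34 - 62*0 = 34 + 0 = 34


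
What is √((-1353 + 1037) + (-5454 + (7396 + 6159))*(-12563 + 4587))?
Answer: 2*I*√16153473 ≈ 8038.3*I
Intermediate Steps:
√((-1353 + 1037) + (-5454 + (7396 + 6159))*(-12563 + 4587)) = √(-316 + (-5454 + 13555)*(-7976)) = √(-316 + 8101*(-7976)) = √(-316 - 64613576) = √(-64613892) = 2*I*√16153473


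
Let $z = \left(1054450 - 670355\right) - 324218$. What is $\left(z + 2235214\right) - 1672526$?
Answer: $622565$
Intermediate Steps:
$z = 59877$ ($z = 384095 - 324218 = 59877$)
$\left(z + 2235214\right) - 1672526 = \left(59877 + 2235214\right) - 1672526 = 2295091 - 1672526 = 622565$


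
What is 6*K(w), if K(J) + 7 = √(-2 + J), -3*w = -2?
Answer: -42 + 4*I*√3 ≈ -42.0 + 6.9282*I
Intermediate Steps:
w = ⅔ (w = -⅓*(-2) = ⅔ ≈ 0.66667)
K(J) = -7 + √(-2 + J)
6*K(w) = 6*(-7 + √(-2 + ⅔)) = 6*(-7 + √(-4/3)) = 6*(-7 + 2*I*√3/3) = -42 + 4*I*√3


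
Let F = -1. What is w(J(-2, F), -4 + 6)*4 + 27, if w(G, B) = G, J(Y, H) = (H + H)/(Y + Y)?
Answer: 29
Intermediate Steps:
J(Y, H) = H/Y (J(Y, H) = (2*H)/((2*Y)) = (2*H)*(1/(2*Y)) = H/Y)
w(J(-2, F), -4 + 6)*4 + 27 = -1/(-2)*4 + 27 = -1*(-1/2)*4 + 27 = (1/2)*4 + 27 = 2 + 27 = 29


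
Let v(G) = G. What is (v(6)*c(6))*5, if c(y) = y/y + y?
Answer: 210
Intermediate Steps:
c(y) = 1 + y
(v(6)*c(6))*5 = (6*(1 + 6))*5 = (6*7)*5 = 42*5 = 210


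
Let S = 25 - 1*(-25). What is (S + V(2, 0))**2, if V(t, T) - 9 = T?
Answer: 3481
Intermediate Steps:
V(t, T) = 9 + T
S = 50 (S = 25 + 25 = 50)
(S + V(2, 0))**2 = (50 + (9 + 0))**2 = (50 + 9)**2 = 59**2 = 3481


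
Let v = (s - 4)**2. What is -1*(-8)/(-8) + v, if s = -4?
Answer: 63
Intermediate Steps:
v = 64 (v = (-4 - 4)**2 = (-8)**2 = 64)
-1*(-8)/(-8) + v = -1*(-8)/(-8) + 64 = 8*(-1/8) + 64 = -1 + 64 = 63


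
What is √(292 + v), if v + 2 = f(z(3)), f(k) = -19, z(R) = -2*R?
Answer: √271 ≈ 16.462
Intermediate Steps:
v = -21 (v = -2 - 19 = -21)
√(292 + v) = √(292 - 21) = √271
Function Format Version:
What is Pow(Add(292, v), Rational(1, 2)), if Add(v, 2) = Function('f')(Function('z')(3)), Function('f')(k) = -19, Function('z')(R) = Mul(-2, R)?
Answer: Pow(271, Rational(1, 2)) ≈ 16.462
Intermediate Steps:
v = -21 (v = Add(-2, -19) = -21)
Pow(Add(292, v), Rational(1, 2)) = Pow(Add(292, -21), Rational(1, 2)) = Pow(271, Rational(1, 2))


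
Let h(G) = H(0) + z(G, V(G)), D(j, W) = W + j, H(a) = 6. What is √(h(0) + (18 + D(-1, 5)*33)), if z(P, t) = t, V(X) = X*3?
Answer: 2*√39 ≈ 12.490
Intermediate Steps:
V(X) = 3*X
h(G) = 6 + 3*G
√(h(0) + (18 + D(-1, 5)*33)) = √((6 + 3*0) + (18 + (5 - 1)*33)) = √((6 + 0) + (18 + 4*33)) = √(6 + (18 + 132)) = √(6 + 150) = √156 = 2*√39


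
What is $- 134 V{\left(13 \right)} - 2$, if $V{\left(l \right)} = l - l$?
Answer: $-2$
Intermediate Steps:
$V{\left(l \right)} = 0$
$- 134 V{\left(13 \right)} - 2 = \left(-134\right) 0 - 2 = 0 - 2 = -2$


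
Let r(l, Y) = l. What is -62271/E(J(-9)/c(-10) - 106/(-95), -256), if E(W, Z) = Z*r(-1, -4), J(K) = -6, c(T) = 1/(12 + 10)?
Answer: -62271/256 ≈ -243.25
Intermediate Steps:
c(T) = 1/22
E(W, Z) = -Z (E(W, Z) = Z*(-1) = -Z)
-62271/E(J(-9)/c(-10) - 106/(-95), -256) = -62271/((-1*(-256))) = -62271/256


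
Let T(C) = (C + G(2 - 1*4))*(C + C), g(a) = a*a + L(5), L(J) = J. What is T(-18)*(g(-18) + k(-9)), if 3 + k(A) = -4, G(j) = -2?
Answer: 231840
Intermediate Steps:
k(A) = -7 (k(A) = -3 - 4 = -7)
g(a) = 5 + a**2 (g(a) = a*a + 5 = a**2 + 5 = 5 + a**2)
T(C) = 2*C*(-2 + C) (T(C) = (C - 2)*(C + C) = (-2 + C)*(2*C) = 2*C*(-2 + C))
T(-18)*(g(-18) + k(-9)) = (2*(-18)*(-2 - 18))*((5 + (-18)**2) - 7) = (2*(-18)*(-20))*((5 + 324) - 7) = 720*(329 - 7) = 720*322 = 231840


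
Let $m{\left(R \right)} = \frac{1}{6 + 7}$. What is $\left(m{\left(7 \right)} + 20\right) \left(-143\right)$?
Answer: $-2871$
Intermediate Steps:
$m{\left(R \right)} = \frac{1}{13}$
$\left(m{\left(7 \right)} + 20\right) \left(-143\right) = \left(\frac{1}{13} + 20\right) \left(-143\right) = \frac{261}{13} \left(-143\right) = -2871$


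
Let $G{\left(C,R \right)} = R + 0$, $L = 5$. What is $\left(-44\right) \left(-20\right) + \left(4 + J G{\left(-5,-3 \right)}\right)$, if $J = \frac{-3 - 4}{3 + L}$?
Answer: $\frac{7093}{8} \approx 886.63$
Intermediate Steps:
$G{\left(C,R \right)} = R$
$J = - \frac{7}{8}$ ($J = \frac{-3 - 4}{3 + 5} = - \frac{7}{8} \approx -0.875$)
$\left(-44\right) \left(-20\right) + \left(4 + J G{\left(-5,-3 \right)}\right) = \left(-44\right) \left(-20\right) + \left(4 - - \frac{21}{8}\right) = 880 + \left(4 + \frac{21}{8}\right) = 880 + \frac{53}{8} = \frac{7093}{8}$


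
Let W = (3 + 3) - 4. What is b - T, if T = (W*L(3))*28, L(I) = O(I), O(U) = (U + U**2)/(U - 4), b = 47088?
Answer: 47760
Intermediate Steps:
O(U) = (U + U**2)/(-4 + U)
L(I) = I*(1 + I)/(-4 + I)
W = 2 (W = 6 - 4 = 2)
T = -672 (T = (2*(3*(1 + 3)/(-4 + 3)))*28 = (2*(3*4/(-1)))*28 = (2*(3*(-1)*4))*28 = (2*(-12))*28 = -24*28 = -672)
b - T = 47088 - 1*(-672) = 47088 + 672 = 47760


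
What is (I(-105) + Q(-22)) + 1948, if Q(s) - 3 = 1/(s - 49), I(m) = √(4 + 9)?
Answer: 138520/71 + √13 ≈ 1954.6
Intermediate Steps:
I(m) = √13
Q(s) = 3 + 1/(-49 + s) (Q(s) = 3 + 1/(s - 49) = 3 + 1/(-49 + s))
(I(-105) + Q(-22)) + 1948 = (√13 + (-146 + 3*(-22))/(-49 - 22)) + 1948 = (√13 + (-146 - 66)/(-71)) + 1948 = (√13 - 1/71*(-212)) + 1948 = (√13 + 212/71) + 1948 = (212/71 + √13) + 1948 = 138520/71 + √13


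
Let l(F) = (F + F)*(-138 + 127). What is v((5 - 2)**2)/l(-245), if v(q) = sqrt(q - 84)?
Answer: I*sqrt(3)/1078 ≈ 0.0016067*I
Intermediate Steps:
l(F) = -22*F (l(F) = (2*F)*(-11) = -22*F)
v(q) = sqrt(-84 + q)
v((5 - 2)**2)/l(-245) = sqrt(-84 + (5 - 2)**2)/((-22*(-245))) = sqrt(-84 + 3**2)/5390 = sqrt(-84 + 9)*(1/5390) = sqrt(-75)*(1/5390) = (5*I*sqrt(3))*(1/5390) = I*sqrt(3)/1078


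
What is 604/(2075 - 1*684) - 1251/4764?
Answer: 379105/2208908 ≈ 0.17163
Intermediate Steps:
604/(2075 - 1*684) - 1251/4764 = 604/(2075 - 684) - 1251*1/4764 = 604/1391 - 417/1588 = 379105/2208908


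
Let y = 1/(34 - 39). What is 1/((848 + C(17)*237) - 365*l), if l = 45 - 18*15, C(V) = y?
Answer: 5/414628 ≈ 1.2059e-5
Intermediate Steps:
y = -1/5 (y = 1/(-5) = -1/5 ≈ -0.20000)
C(V) = -1/5
l = -225 (l = 45 - 270 = -225)
1/((848 + C(17)*237) - 365*l) = 1/((848 - 1/5*237) - 365*(-225)) = 1/((848 - 237/5) + 82125) = 1/(4003/5 + 82125) = 1/(414628/5) = 5/414628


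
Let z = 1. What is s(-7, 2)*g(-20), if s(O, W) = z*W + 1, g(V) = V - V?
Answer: 0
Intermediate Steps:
g(V) = 0
s(O, W) = 1 + W (s(O, W) = 1*W + 1 = W + 1 = 1 + W)
s(-7, 2)*g(-20) = (1 + 2)*0 = 3*0 = 0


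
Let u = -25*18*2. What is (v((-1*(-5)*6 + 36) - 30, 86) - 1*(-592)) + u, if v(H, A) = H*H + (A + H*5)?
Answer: 1254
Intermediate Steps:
v(H, A) = A + H² + 5*H (v(H, A) = H² + (A + 5*H) = A + H² + 5*H)
u = -900 (u = -450*2 = -900)
(v((-1*(-5)*6 + 36) - 30, 86) - 1*(-592)) + u = ((86 + ((-1*(-5)*6 + 36) - 30)² + 5*((-1*(-5)*6 + 36) - 30)) - 1*(-592)) - 900 = ((86 + ((5*6 + 36) - 30)² + 5*((5*6 + 36) - 30)) + 592) - 900 = ((86 + ((30 + 36) - 30)² + 5*((30 + 36) - 30)) + 592) - 900 = ((86 + (66 - 30)² + 5*(66 - 30)) + 592) - 900 = ((86 + 36² + 5*36) + 592) - 900 = ((86 + 1296 + 180) + 592) - 900 = (1562 + 592) - 900 = 2154 - 900 = 1254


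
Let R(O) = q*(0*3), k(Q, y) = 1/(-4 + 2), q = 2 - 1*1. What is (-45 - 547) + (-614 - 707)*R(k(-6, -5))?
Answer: -592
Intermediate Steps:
q = 1 (q = 2 - 1 = 1)
k(Q, y) = -½ (k(Q, y) = 1/(-2) = -½)
R(O) = 0 (R(O) = 1*(0*3) = 1*0 = 0)
(-45 - 547) + (-614 - 707)*R(k(-6, -5)) = (-45 - 547) + (-614 - 707)*0 = -592 - 1321*0 = -592 + 0 = -592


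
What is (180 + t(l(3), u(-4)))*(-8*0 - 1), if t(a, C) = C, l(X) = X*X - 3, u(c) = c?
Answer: -176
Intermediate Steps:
l(X) = -3 + X² (l(X) = X² - 3 = -3 + X²)
(180 + t(l(3), u(-4)))*(-8*0 - 1) = (180 - 4)*(-8*0 - 1) = 176*(0 - 1) = 176*(-1) = -176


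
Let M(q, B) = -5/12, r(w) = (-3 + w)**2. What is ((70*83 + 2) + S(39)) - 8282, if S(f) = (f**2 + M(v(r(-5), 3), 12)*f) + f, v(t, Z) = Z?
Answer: -3705/4 ≈ -926.25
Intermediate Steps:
M(q, B) = -5/12 (M(q, B) = -5*1/12 = -5/12)
S(f) = f**2 + 7*f/12 (S(f) = (f**2 - 5*f/12) + f = f**2 + 7*f/12)
((70*83 + 2) + S(39)) - 8282 = ((70*83 + 2) + (1/12)*39*(7 + 12*39)) - 8282 = ((5810 + 2) + (1/12)*39*(7 + 468)) - 8282 = (5812 + (1/12)*39*475) - 8282 = (5812 + 6175/4) - 8282 = 29423/4 - 8282 = -3705/4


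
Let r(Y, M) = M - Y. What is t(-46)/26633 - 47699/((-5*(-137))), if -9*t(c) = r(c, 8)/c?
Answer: -29218449686/419602915 ≈ -69.634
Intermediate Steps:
t(c) = -(8 - c)/(9*c)
t(-46)/26633 - 47699/((-5*(-137))) = ((⅑)*(-8 - 46)/(-46))/26633 - 47699/((-5*(-137))) = ((⅑)*(-1/46)*(-54))*(1/26633) - 47699/685 = (3/23)*(1/26633) - 47699*1/685 = 3/612559 - 47699/685 = -29218449686/419602915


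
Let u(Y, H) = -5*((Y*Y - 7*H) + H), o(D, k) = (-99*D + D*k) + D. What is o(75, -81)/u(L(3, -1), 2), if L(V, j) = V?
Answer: -895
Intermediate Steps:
o(D, k) = -98*D + D*k
u(Y, H) = -5*Y² + 30*H (u(Y, H) = -5*((Y² - 7*H) + H) = -5*(Y² - 6*H) = -5*Y² + 30*H)
o(75, -81)/u(L(3, -1), 2) = (75*(-98 - 81))/(-5*3² + 30*2) = (75*(-179))/(-5*9 + 60) = -13425/(-45 + 60) = -13425/15 = -13425*1/15 = -895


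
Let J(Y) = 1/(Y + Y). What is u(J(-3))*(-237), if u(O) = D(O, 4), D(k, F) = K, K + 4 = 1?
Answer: 711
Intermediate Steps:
K = -3 (K = -4 + 1 = -3)
D(k, F) = -3
J(Y) = 1/(2*Y)
u(O) = -3
u(J(-3))*(-237) = -3*(-237) = 711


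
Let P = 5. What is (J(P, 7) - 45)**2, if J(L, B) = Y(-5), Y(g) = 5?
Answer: 1600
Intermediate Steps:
J(L, B) = 5
(J(P, 7) - 45)**2 = (5 - 45)**2 = (-40)**2 = 1600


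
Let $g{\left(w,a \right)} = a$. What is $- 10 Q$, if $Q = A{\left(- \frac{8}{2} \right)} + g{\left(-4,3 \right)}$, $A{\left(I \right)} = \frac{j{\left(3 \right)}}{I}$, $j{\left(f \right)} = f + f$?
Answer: $-15$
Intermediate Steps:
$j{\left(f \right)} = 2 f$
$A{\left(I \right)} = \frac{6}{I}$ ($A{\left(I \right)} = \frac{2 \cdot 3}{I} = \frac{6}{I}$)
$Q = \frac{3}{2}$ ($Q = \frac{6}{\left(-8\right) \frac{1}{2}} + 3 = \frac{6}{-4} + 3 = 6 \left(- \frac{1}{4}\right) + 3 = - \frac{3}{2} + 3 = \frac{3}{2} \approx 1.5$)
$- 10 Q = \left(-10\right) \frac{3}{2} = -15$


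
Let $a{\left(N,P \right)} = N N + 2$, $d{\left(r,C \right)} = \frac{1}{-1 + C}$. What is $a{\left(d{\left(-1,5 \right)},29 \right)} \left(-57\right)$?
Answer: $- \frac{1881}{16} \approx -117.56$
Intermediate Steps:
$a{\left(N,P \right)} = 2 + N^{2}$ ($a{\left(N,P \right)} = N^{2} + 2 = 2 + N^{2}$)
$a{\left(d{\left(-1,5 \right)},29 \right)} \left(-57\right) = \left(2 + \left(\frac{1}{-1 + 5}\right)^{2}\right) \left(-57\right) = \left(2 + \left(\frac{1}{4}\right)^{2}\right) \left(-57\right) = \left(2 + \frac{1}{16}\right) \left(-57\right) = \frac{33}{16} \left(-57\right) = - \frac{1881}{16}$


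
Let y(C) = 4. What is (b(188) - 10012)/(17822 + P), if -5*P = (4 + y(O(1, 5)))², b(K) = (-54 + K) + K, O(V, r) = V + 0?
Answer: -475/873 ≈ -0.54410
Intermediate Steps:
O(V, r) = V
b(K) = -54 + 2*K
P = -64/5 (P = -(4 + 4)²/5 = -⅕*8² = -⅕*64 = -64/5 ≈ -12.800)
(b(188) - 10012)/(17822 + P) = ((-54 + 2*188) - 10012)/(17822 - 64/5) = ((-54 + 376) - 10012)/(89046/5) = (322 - 10012)*(5/89046) = -9690*5/89046 = -475/873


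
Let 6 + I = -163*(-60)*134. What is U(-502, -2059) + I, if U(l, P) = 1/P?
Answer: 2698348325/2059 ≈ 1.3105e+6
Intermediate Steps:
I = 1310514 (I = -6 - 163*(-60)*134 = -6 + 9780*134 = -6 + 1310520 = 1310514)
U(-502, -2059) + I = 1/(-2059) + 1310514 = -1/2059 + 1310514 = 2698348325/2059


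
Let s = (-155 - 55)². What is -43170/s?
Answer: -1439/1470 ≈ -0.97891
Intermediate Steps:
s = 44100 (s = (-210)² = 44100)
-43170/s = -43170/44100 = -43170*1/44100 = -1439/1470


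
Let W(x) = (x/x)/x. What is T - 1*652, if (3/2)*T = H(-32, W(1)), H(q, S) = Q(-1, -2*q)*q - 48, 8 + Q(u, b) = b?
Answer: -5636/3 ≈ -1878.7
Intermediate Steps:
Q(u, b) = -8 + b
W(x) = 1/x
H(q, S) = -48 + q*(-8 - 2*q) (H(q, S) = (-8 - 2*q)*q - 48 = q*(-8 - 2*q) - 48 = -48 + q*(-8 - 2*q))
T = -3680/3 (T = 2*(-48 - 2*(-32)*(4 - 32))/3 = 2*(-48 - 2*(-32)*(-28))/3 = 2*(-48 - 1792)/3 = (⅔)*(-1840) = -3680/3 ≈ -1226.7)
T - 1*652 = -3680/3 - 1*652 = -3680/3 - 652 = -5636/3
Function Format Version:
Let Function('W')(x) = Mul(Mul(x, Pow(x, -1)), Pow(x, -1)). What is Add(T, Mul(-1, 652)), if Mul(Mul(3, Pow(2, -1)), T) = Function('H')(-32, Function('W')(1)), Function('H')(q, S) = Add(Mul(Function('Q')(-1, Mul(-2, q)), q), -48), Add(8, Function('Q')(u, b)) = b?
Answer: Rational(-5636, 3) ≈ -1878.7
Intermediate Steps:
Function('Q')(u, b) = Add(-8, b)
Function('W')(x) = Pow(x, -1) (Function('W')(x) = Mul(1, Pow(x, -1)) = Pow(x, -1))
Function('H')(q, S) = Add(-48, Mul(q, Add(-8, Mul(-2, q)))) (Function('H')(q, S) = Add(Mul(Add(-8, Mul(-2, q)), q), -48) = Add(Mul(q, Add(-8, Mul(-2, q))), -48) = Add(-48, Mul(q, Add(-8, Mul(-2, q)))))
T = Rational(-3680, 3) (T = Mul(Rational(2, 3), Add(-48, Mul(-2, -32, Add(4, -32)))) = Mul(Rational(2, 3), Add(-48, Mul(-2, -32, -28))) = Mul(Rational(2, 3), Add(-48, -1792)) = Mul(Rational(2, 3), -1840) = Rational(-3680, 3) ≈ -1226.7)
Add(T, Mul(-1, 652)) = Add(Rational(-3680, 3), Mul(-1, 652)) = Add(Rational(-3680, 3), -652) = Rational(-5636, 3)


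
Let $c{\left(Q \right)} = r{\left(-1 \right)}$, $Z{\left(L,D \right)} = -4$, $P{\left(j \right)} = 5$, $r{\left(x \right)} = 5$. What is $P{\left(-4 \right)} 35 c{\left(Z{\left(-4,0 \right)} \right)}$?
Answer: $875$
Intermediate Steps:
$c{\left(Q \right)} = 5$
$P{\left(-4 \right)} 35 c{\left(Z{\left(-4,0 \right)} \right)} = 5 \cdot 35 \cdot 5 = 175 \cdot 5 = 875$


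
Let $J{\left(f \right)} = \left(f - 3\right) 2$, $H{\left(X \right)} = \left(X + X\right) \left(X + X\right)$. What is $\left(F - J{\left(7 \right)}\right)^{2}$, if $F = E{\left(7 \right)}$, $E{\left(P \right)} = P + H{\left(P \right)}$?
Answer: $38025$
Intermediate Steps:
$H{\left(X \right)} = 4 X^{2}$ ($H{\left(X \right)} = 2 X 2 X = 4 X^{2}$)
$E{\left(P \right)} = P + 4 P^{2}$
$J{\left(f \right)} = -6 + 2 f$ ($J{\left(f \right)} = \left(-3 + f\right) 2 = -6 + 2 f$)
$F = 203$ ($F = 7 \left(1 + 4 \cdot 7\right) = 7 \left(1 + 28\right) = 7 \cdot 29 = 203$)
$\left(F - J{\left(7 \right)}\right)^{2} = \left(203 - \left(-6 + 2 \cdot 7\right)\right)^{2} = \left(203 - \left(-6 + 14\right)\right)^{2} = \left(203 - 8\right)^{2} = 195^{2} = 38025$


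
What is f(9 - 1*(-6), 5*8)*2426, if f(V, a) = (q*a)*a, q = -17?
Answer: -65987200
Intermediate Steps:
f(V, a) = -17*a**2 (f(V, a) = (-17*a)*a = -17*a**2)
f(9 - 1*(-6), 5*8)*2426 = -17*(5*8)**2*2426 = -17*40**2*2426 = -17*1600*2426 = -27200*2426 = -65987200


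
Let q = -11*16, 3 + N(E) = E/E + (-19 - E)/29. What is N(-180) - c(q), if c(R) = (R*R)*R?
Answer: 158101607/29 ≈ 5.4518e+6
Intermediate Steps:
N(E) = -77/29 - E/29 (N(E) = -3 + (E/E + (-19 - E)/29) = -3 + (1 + (-19 - E)*(1/29)) = -3 + (1 + (-19/29 - E/29)) = -3 + (10/29 - E/29) = -77/29 - E/29)
q = -176
c(R) = R**3 (c(R) = R**2*R = R**3)
N(-180) - c(q) = (-77/29 - 1/29*(-180)) - 1*(-176)**3 = (-77/29 + 180/29) - 1*(-5451776) = 103/29 + 5451776 = 158101607/29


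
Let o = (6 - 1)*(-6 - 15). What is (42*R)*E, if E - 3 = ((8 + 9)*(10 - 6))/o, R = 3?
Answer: 1482/5 ≈ 296.40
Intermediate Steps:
o = -105 (o = 5*(-21) = -105)
E = 247/105 (E = 3 + ((8 + 9)*(10 - 6))/(-105) = 3 + (17*4)*(-1/105) = 3 + 68*(-1/105) = 3 - 68/105 = 247/105 ≈ 2.3524)
(42*R)*E = (42*3)*(247/105) = 126*(247/105) = 1482/5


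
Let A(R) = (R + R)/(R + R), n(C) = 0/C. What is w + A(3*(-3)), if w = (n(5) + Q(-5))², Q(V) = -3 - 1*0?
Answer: 10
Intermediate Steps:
n(C) = 0
A(R) = 1 (A(R) = (2*R)/((2*R)) = (2*R)*(1/(2*R)) = 1)
Q(V) = -3 (Q(V) = -3 + 0 = -3)
w = 9 (w = (0 - 3)² = (-3)² = 9)
w + A(3*(-3)) = 9 + 1 = 10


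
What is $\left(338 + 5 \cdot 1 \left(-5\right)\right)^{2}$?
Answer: $97969$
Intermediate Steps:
$\left(338 + 5 \cdot 1 \left(-5\right)\right)^{2} = \left(338 + 5 \left(-5\right)\right)^{2} = \left(338 - 25\right)^{2} = 313^{2} = 97969$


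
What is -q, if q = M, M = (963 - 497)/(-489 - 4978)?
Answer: 466/5467 ≈ 0.085239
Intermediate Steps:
M = -466/5467 (M = 466/(-5467) = 466*(-1/5467) = -466/5467 ≈ -0.085239)
q = -466/5467 ≈ -0.085239
-q = -1*(-466/5467) = 466/5467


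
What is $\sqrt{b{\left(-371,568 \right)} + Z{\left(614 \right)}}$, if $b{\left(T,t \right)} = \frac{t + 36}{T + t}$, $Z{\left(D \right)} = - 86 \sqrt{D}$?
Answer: $\frac{\sqrt{118988 - 3337574 \sqrt{614}}}{197} \approx 46.13 i$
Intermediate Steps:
$b{\left(T,t \right)} = \frac{36 + t}{T + t}$
$\sqrt{b{\left(-371,568 \right)} + Z{\left(614 \right)}} = \sqrt{\frac{36 + 568}{-371 + 568} - 86 \sqrt{614}} = \sqrt{\frac{1}{197} \cdot 604 - 86 \sqrt{614}} = \sqrt{\frac{604}{197} - 86 \sqrt{614}}$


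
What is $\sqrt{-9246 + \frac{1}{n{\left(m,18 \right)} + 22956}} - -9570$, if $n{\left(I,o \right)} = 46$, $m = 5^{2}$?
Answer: $9570 + \frac{i \sqrt{4891984645982}}{23002} \approx 9570.0 + 96.156 i$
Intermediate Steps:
$m = 25$
$\sqrt{-9246 + \frac{1}{n{\left(m,18 \right)} + 22956}} - -9570 = \sqrt{-9246 + \frac{1}{46 + 22956}} - -9570 = \sqrt{-9246 + \frac{1}{23002}} + 9570 = \sqrt{- \frac{212676491}{23002}} + 9570 = \frac{i \sqrt{4891984645982}}{23002} + 9570 = 9570 + \frac{i \sqrt{4891984645982}}{23002}$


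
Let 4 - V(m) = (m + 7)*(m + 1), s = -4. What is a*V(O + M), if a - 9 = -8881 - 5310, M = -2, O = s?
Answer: -127638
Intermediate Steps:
O = -4
a = -14182 (a = 9 + (-8881 - 5310) = 9 - 14191 = -14182)
V(m) = 4 - (1 + m)*(7 + m) (V(m) = 4 - (m + 7)*(m + 1) = 4 - (7 + m)*(1 + m) = 4 - (1 + m)*(7 + m))
a*V(O + M) = -14182*(-3 - (-4 - 2)² - 8*(-4 - 2)) = -14182*(-3 - 1*(-6)² - 8*(-6)) = -14182*(-3 - 1*36 + 48) = -14182*(-3 - 36 + 48) = -14182*9 = -127638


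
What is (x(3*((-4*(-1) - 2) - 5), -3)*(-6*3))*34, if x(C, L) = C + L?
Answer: 7344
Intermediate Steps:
(x(3*((-4*(-1) - 2) - 5), -3)*(-6*3))*34 = ((3*((-4*(-1) - 2) - 5) - 3)*(-6*3))*34 = ((3*((4 - 2) - 5) - 3)*(-18))*34 = ((3*(2 - 5) - 3)*(-18))*34 = ((3*(-3) - 3)*(-18))*34 = ((-9 - 3)*(-18))*34 = -12*(-18)*34 = 216*34 = 7344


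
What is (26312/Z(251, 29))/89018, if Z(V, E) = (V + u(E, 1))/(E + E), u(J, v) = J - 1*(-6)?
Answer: 2668/44509 ≈ 0.059943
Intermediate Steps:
u(J, v) = 6 + J (u(J, v) = J + 6 = 6 + J)
Z(V, E) = (6 + E + V)/(2*E) (Z(V, E) = (V + (6 + E))/(E + E) = (6 + E + V)/((2*E)) = (6 + E + V)*(1/(2*E)) = (6 + E + V)/(2*E))
(26312/Z(251, 29))/89018 = (26312/(((½)*(6 + 29 + 251)/29)))/89018 = (26312/(((½)*(1/29)*286)))*(1/89018) = (26312/(143/29))*(1/89018) = (26312*(29/143))*(1/89018) = 5336*(1/89018) = 2668/44509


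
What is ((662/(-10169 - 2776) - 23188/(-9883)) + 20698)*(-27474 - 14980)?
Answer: -112430981681171776/127935435 ≈ -8.7881e+8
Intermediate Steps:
((662/(-10169 - 2776) - 23188/(-9883)) + 20698)*(-27474 - 14980) = ((662/(-12945) - 23188*(-1/9883)) + 20698)*(-42454) = ((662*(-1/12945) + 23188/9883) + 20698)*(-42454) = ((-662/12945 + 23188/9883) + 20698)*(-42454) = (293626114/127935435 + 20698)*(-42454) = (2648301259744/127935435)*(-42454) = -112430981681171776/127935435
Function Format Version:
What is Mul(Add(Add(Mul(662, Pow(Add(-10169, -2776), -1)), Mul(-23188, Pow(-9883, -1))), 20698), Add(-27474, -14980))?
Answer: Rational(-112430981681171776, 127935435) ≈ -8.7881e+8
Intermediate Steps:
Mul(Add(Add(Mul(662, Pow(Add(-10169, -2776), -1)), Mul(-23188, Pow(-9883, -1))), 20698), Add(-27474, -14980)) = Mul(Add(Add(Mul(662, Pow(-12945, -1)), Mul(-23188, Rational(-1, 9883))), 20698), -42454) = Mul(Add(Add(Mul(662, Rational(-1, 12945)), Rational(23188, 9883)), 20698), -42454) = Mul(Add(Add(Rational(-662, 12945), Rational(23188, 9883)), 20698), -42454) = Mul(Add(Rational(293626114, 127935435), 20698), -42454) = Mul(Rational(2648301259744, 127935435), -42454) = Rational(-112430981681171776, 127935435)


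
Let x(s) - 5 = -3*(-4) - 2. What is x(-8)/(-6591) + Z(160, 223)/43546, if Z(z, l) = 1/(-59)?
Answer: -12848267/5644563158 ≈ -0.0022762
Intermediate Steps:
Z(z, l) = -1/59
x(s) = 15 (x(s) = 5 + (-3*(-4) - 2) = 5 + (12 - 2) = 5 + 10 = 15)
x(-8)/(-6591) + Z(160, 223)/43546 = 15/(-6591) - 1/59/43546 = 15*(-1/6591) - 1/59*1/43546 = -5/2197 - 1/2569214 = -12848267/5644563158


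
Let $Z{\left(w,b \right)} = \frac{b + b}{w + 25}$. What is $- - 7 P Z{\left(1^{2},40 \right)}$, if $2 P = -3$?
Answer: $- \frac{420}{13} \approx -32.308$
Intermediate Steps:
$P = - \frac{3}{2}$ ($P = \frac{1}{2} \left(-3\right) = - \frac{3}{2} \approx -1.5$)
$Z{\left(w,b \right)} = \frac{2 b}{25 + w}$
$- - 7 P Z{\left(1^{2},40 \right)} = - \left(-7\right) \left(- \frac{3}{2}\right) 2 \cdot 40 \frac{1}{25 + 1^{2}} = - \frac{21 \cdot 2 \cdot 40 \frac{1}{25 + 1}}{2} = - \frac{21 \cdot 2 \cdot 40 \cdot \frac{1}{26}}{2} = - \frac{21 \cdot 40}{2 \cdot 13} = \left(-1\right) \frac{420}{13} = - \frac{420}{13}$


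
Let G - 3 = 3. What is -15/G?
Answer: -5/2 ≈ -2.5000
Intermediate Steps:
G = 6 (G = 3 + 3 = 6)
-15/G = -15/6 = (1/6)*(-15) = -5/2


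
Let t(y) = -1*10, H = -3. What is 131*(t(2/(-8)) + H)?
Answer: -1703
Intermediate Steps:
t(y) = -10
131*(t(2/(-8)) + H) = 131*(-10 - 3) = 131*(-13) = -1703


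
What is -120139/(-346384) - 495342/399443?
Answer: -123589860751/138360664112 ≈ -0.89324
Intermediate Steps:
-120139/(-346384) - 495342/399443 = -120139*(-1/346384) - 495342*1/399443 = 120139/346384 - 495342/399443 = -123589860751/138360664112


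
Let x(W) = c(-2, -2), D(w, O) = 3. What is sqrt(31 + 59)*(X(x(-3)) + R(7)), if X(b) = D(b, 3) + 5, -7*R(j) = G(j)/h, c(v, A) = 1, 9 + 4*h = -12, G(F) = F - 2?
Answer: 1196*sqrt(10)/49 ≈ 77.185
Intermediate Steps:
G(F) = -2 + F
h = -21/4 (h = -9/4 + (1/4)*(-12) = -9/4 - 3 = -21/4 ≈ -5.2500)
x(W) = 1
R(j) = -8/147 + 4*j/147 (R(j) = -(-2 + j)/(7*(-21/4)) = -(-2 + j)*(-4)/(7*21) = -(8/21 - 4*j/21)/7 = -8/147 + 4*j/147)
X(b) = 8 (X(b) = 3 + 5 = 8)
sqrt(31 + 59)*(X(x(-3)) + R(7)) = sqrt(31 + 59)*(8 + (-8/147 + (4/147)*7)) = sqrt(90)*(8 + (-8/147 + 4/21)) = (3*sqrt(10))*(8 + 20/147) = (3*sqrt(10))*(1196/147) = 1196*sqrt(10)/49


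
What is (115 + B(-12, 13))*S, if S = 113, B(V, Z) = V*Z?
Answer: -4633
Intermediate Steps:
(115 + B(-12, 13))*S = (115 - 12*13)*113 = (115 - 156)*113 = -41*113 = -4633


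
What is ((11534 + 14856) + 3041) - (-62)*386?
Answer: 53363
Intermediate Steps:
((11534 + 14856) + 3041) - (-62)*386 = (26390 + 3041) - 1*(-23932) = 29431 + 23932 = 53363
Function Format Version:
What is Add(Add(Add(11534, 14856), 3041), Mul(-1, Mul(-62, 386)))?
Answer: 53363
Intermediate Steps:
Add(Add(Add(11534, 14856), 3041), Mul(-1, Mul(-62, 386))) = Add(Add(26390, 3041), Mul(-1, -23932)) = Add(29431, 23932) = 53363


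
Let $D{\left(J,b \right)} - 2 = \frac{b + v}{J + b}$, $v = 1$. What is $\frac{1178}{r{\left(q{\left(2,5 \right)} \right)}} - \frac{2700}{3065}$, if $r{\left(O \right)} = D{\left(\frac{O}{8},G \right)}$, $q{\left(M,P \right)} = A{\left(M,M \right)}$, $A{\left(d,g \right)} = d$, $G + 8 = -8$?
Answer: $\frac{244047}{613} \approx 398.12$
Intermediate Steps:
$G = -16$ ($G = -8 - 8 = -16$)
$q{\left(M,P \right)} = M$
$D{\left(J,b \right)} = 2 + \frac{1 + b}{J + b}$ ($D{\left(J,b \right)} = 2 + \frac{b + 1}{J + b} = 2 + \frac{1 + b}{J + b}$)
$r{\left(O \right)} = \frac{-47 + \frac{O}{4}}{-16 + \frac{O}{8}}$ ($r{\left(O \right)} = \frac{1 + 2 \frac{O}{8} + 3 \left(-16\right)}{\frac{O}{8} - 16} = \frac{1 + 2 O \frac{1}{8} - 48}{O \frac{1}{8} - 16} = \frac{1 + 2 \frac{O}{8} - 48}{\frac{O}{8} - 16} = \frac{1 + \frac{O}{4} - 48}{-16 + \frac{O}{8}} = \frac{-47 + \frac{O}{4}}{-16 + \frac{O}{8}}$)
$\frac{1178}{r{\left(q{\left(2,5 \right)} \right)}} - \frac{2700}{3065} = \frac{1178}{2 \frac{1}{-128 + 2} \left(-188 + 2\right)} - \frac{2700}{3065} = \frac{1178}{2 \frac{1}{-126} \left(-186\right)} - \frac{540}{613} = \frac{1178}{2 \left(- \frac{1}{126}\right) \left(-186\right)} - \frac{540}{613} = \frac{1178}{\frac{62}{21}} - \frac{540}{613} = 1178 \cdot \frac{21}{62} - \frac{540}{613} = 399 - \frac{540}{613} = \frac{244047}{613}$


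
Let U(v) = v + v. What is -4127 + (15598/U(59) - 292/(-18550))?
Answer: -2186053236/547225 ≈ -3994.8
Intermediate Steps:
U(v) = 2*v
-4127 + (15598/U(59) - 292/(-18550)) = -4127 + (15598/((2*59)) - 292/(-18550)) = -4127 + (15598/118 - 292*(-1/18550)) = -4127 + (15598*(1/118) + 146/9275) = -4127 + (7799/59 + 146/9275) = -4127 + 72344339/547225 = -2186053236/547225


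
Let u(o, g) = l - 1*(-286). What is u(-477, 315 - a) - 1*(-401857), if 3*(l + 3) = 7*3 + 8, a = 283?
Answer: 1206449/3 ≈ 4.0215e+5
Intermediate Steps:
l = 20/3 (l = -3 + (7*3 + 8)/3 = -3 + (21 + 8)/3 = -3 + (⅓)*29 = -3 + 29/3 = 20/3 ≈ 6.6667)
u(o, g) = 878/3 (u(o, g) = 20/3 - 1*(-286) = 20/3 + 286 = 878/3)
u(-477, 315 - a) - 1*(-401857) = 878/3 - 1*(-401857) = 878/3 + 401857 = 1206449/3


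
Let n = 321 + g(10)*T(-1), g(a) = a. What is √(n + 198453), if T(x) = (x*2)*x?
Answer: √198794 ≈ 445.86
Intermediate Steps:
T(x) = 2*x² (T(x) = (2*x)*x = 2*x²)
n = 341 (n = 321 + 10*(2*(-1)²) = 321 + 10*(2*1) = 321 + 10*2 = 321 + 20 = 341)
√(n + 198453) = √(341 + 198453) = √198794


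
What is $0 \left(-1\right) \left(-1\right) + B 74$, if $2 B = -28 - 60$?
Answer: $-3256$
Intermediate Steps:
$B = -44$ ($B = \frac{-28 - 60}{2} = \frac{1}{2} \left(-88\right) = -44$)
$0 \left(-1\right) \left(-1\right) + B 74 = 0 \left(-1\right) \left(-1\right) - 3256 = 0 \left(-1\right) - 3256 = 0 - 3256 = -3256$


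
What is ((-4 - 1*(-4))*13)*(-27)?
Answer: 0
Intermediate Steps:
((-4 - 1*(-4))*13)*(-27) = ((-4 + 4)*13)*(-27) = (0*13)*(-27) = 0*(-27) = 0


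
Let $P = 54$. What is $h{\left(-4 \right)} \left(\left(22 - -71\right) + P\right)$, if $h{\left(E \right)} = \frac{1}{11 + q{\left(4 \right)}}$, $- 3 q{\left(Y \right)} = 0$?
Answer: $\frac{147}{11} \approx 13.364$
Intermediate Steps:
$q{\left(Y \right)} = 0$ ($q{\left(Y \right)} = \left(- \frac{1}{3}\right) 0 = 0$)
$h{\left(E \right)} = \frac{1}{11}$ ($h{\left(E \right)} = \frac{1}{11 + 0} = \frac{1}{11}$)
$h{\left(-4 \right)} \left(\left(22 - -71\right) + P\right) = \frac{\left(22 - -71\right) + 54}{11} = \frac{\left(22 + 71\right) + 54}{11} = \frac{93 + 54}{11} = \frac{1}{11} \cdot 147 = \frac{147}{11}$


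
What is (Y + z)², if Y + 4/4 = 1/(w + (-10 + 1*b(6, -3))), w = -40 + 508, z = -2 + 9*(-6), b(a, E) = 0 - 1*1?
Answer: 678498304/208849 ≈ 3248.8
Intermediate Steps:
b(a, E) = -1 (b(a, E) = 0 - 1 = -1)
z = -56 (z = -2 - 54 = -56)
w = 468
Y = -456/457 (Y = -1 + 1/(468 + (-10 + 1*(-1))) = -1 + 1/(468 + (-10 - 1)) = -1 + 1/(468 - 11) = -1 + 1/457 = -456/457 ≈ -0.99781)
(Y + z)² = (-456/457 - 56)² = (-26048/457)² = 678498304/208849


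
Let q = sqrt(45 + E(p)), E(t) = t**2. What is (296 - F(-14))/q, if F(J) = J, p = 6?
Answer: 310/9 ≈ 34.444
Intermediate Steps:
q = 9 (q = sqrt(45 + 6**2) = sqrt(45 + 36) = sqrt(81) = 9)
(296 - F(-14))/q = (296 - 1*(-14))/9 = (296 + 14)*(1/9) = 310*(1/9) = 310/9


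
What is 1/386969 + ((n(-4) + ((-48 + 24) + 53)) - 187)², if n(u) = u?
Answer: 10155614437/386969 ≈ 26244.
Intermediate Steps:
1/386969 + ((n(-4) + ((-48 + 24) + 53)) - 187)² = 1/386969 + ((-4 + ((-48 + 24) + 53)) - 187)² = 1/386969 + ((-4 + (-24 + 53)) - 187)² = 1/386969 + ((-4 + 29) - 187)² = 1/386969 + (25 - 187)² = 1/386969 + (-162)² = 1/386969 + 26244 = 10155614437/386969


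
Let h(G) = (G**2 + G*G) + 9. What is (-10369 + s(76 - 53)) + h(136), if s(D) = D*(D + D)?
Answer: 27690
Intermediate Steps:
h(G) = 9 + 2*G**2 (h(G) = (G**2 + G**2) + 9 = 2*G**2 + 9 = 9 + 2*G**2)
s(D) = 2*D**2 (s(D) = D*(2*D) = 2*D**2)
(-10369 + s(76 - 53)) + h(136) = (-10369 + 2*(76 - 53)**2) + (9 + 2*136**2) = (-10369 + 2*23**2) + (9 + 2*18496) = (-10369 + 2*529) + (9 + 36992) = (-10369 + 1058) + 37001 = -9311 + 37001 = 27690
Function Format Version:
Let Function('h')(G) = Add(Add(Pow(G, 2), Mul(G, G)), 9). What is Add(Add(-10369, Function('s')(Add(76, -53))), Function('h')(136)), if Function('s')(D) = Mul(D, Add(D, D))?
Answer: 27690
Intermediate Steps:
Function('h')(G) = Add(9, Mul(2, Pow(G, 2))) (Function('h')(G) = Add(Add(Pow(G, 2), Pow(G, 2)), 9) = Add(Mul(2, Pow(G, 2)), 9) = Add(9, Mul(2, Pow(G, 2))))
Function('s')(D) = Mul(2, Pow(D, 2)) (Function('s')(D) = Mul(D, Mul(2, D)) = Mul(2, Pow(D, 2)))
Add(Add(-10369, Function('s')(Add(76, -53))), Function('h')(136)) = Add(Add(-10369, Mul(2, Pow(Add(76, -53), 2))), Add(9, Mul(2, Pow(136, 2)))) = Add(Add(-10369, Mul(2, Pow(23, 2))), Add(9, Mul(2, 18496))) = Add(Add(-10369, Mul(2, 529)), Add(9, 36992)) = Add(Add(-10369, 1058), 37001) = Add(-9311, 37001) = 27690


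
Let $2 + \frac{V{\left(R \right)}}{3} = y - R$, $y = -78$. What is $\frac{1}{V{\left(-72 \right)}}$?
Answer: $- \frac{1}{24} \approx -0.041667$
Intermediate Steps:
$V{\left(R \right)} = -240 - 3 R$ ($V{\left(R \right)} = -6 + 3 \left(-78 - R\right) = -6 - \left(234 + 3 R\right) = -240 - 3 R$)
$\frac{1}{V{\left(-72 \right)}} = \frac{1}{-240 - -216} = \frac{1}{-240 + 216} = \frac{1}{-24} = - \frac{1}{24}$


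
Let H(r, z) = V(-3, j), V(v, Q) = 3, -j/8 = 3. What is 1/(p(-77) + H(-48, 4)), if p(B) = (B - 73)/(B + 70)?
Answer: 7/171 ≈ 0.040936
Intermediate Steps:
j = -24 (j = -8*3 = -24)
p(B) = (-73 + B)/(70 + B)
H(r, z) = 3
1/(p(-77) + H(-48, 4)) = 1/((-73 - 77)/(70 - 77) + 3) = 1/(-150/(-7) + 3) = 1/(-⅐*(-150) + 3) = 1/(150/7 + 3) = 1/(171/7) = 7/171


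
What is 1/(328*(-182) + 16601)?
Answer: -1/43095 ≈ -2.3205e-5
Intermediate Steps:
1/(328*(-182) + 16601) = 1/(-59696 + 16601) = 1/(-43095) = -1/43095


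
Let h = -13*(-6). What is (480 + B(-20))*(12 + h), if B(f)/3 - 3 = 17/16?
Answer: 354375/8 ≈ 44297.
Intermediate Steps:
h = 78
B(f) = 195/16 (B(f) = 9 + 3*(17/16) = 9 + 51/16 = 195/16)
(480 + B(-20))*(12 + h) = (480 + 195/16)*(12 + 78) = (7875/16)*90 = 354375/8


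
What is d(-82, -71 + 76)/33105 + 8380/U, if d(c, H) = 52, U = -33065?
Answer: -55140104/218923365 ≈ -0.25187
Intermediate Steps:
d(-82, -71 + 76)/33105 + 8380/U = 52/33105 + 8380/(-33065) = 52*(1/33105) + 8380*(-1/33065) = 52/33105 - 1676/6613 = -55140104/218923365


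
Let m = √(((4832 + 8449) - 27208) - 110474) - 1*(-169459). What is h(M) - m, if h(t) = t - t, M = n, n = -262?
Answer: -169459 - I*√124401 ≈ -1.6946e+5 - 352.71*I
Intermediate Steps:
M = -262
h(t) = 0
m = 169459 + I*√124401 (m = √((13281 - 27208) - 110474) + 169459 = √(-13927 - 110474) + 169459 = √(-124401) + 169459 = I*√124401 + 169459 = 169459 + I*√124401 ≈ 1.6946e+5 + 352.71*I)
h(M) - m = 0 - (169459 + I*√124401) = 0 + (-169459 - I*√124401) = -169459 - I*√124401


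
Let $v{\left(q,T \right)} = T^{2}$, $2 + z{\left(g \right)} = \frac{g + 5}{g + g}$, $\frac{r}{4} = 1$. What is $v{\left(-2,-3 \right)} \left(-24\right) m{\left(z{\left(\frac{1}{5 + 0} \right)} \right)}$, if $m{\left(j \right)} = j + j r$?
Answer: $-11880$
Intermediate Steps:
$r = 4$ ($r = 4 \cdot 1 = 4$)
$z{\left(g \right)} = -2 + \frac{5 + g}{2 g}$ ($z{\left(g \right)} = -2 + \frac{g + 5}{g + g} = -2 + \frac{5 + g}{2 g}$)
$m{\left(j \right)} = 5 j$ ($m{\left(j \right)} = j + j 4 = j + 4 j = 5 j$)
$v{\left(-2,-3 \right)} \left(-24\right) m{\left(z{\left(\frac{1}{5 + 0} \right)} \right)} = \left(-3\right)^{2} \left(-24\right) 5 \frac{5 - \frac{3}{5 + 0}}{2 \frac{1}{5 + 0}} = 9 \left(-24\right) 5 \frac{5 - \frac{3}{5}}{2 \cdot \frac{1}{5}} = - 216 \cdot 5 \frac{\frac{1}{\frac{1}{5}} \left(5 - \frac{3}{5}\right)}{2} = - 216 \cdot 5 \cdot \frac{1}{2} \cdot 5 \left(5 - \frac{3}{5}\right) = - 216 \cdot 5 \cdot \frac{1}{2} \cdot 5 \cdot \frac{22}{5} = - 216 \cdot 5 \cdot 11 = \left(-216\right) 55 = -11880$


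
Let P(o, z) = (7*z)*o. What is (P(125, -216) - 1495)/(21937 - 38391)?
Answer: 190495/16454 ≈ 11.577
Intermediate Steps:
P(o, z) = 7*o*z
(P(125, -216) - 1495)/(21937 - 38391) = (7*125*(-216) - 1495)/(21937 - 38391) = (-189000 - 1495)/(-16454) = -190495*(-1/16454) = 190495/16454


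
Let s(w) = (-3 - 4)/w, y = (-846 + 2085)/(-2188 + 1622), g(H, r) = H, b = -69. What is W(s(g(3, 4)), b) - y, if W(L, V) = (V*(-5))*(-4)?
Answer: -779841/566 ≈ -1377.8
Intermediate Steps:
y = -1239/566 (y = 1239/(-566) = 1239*(-1/566) = -1239/566 ≈ -2.1890)
s(w) = -7/w
W(L, V) = 20*V (W(L, V) = -5*V*(-4) = 20*V)
W(s(g(3, 4)), b) - y = 20*(-69) - 1*(-1239/566) = -1380 + 1239/566 = -779841/566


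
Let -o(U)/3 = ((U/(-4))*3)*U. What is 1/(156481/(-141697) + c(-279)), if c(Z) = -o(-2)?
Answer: -141697/1431754 ≈ -0.098967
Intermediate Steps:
o(U) = 9*U**2/4 (o(U) = -3*(U/(-4))*3*U = -3*(U*(-1/4))*3*U = -3*-U/4*3*U = -3*(-3*U/4)*U = -(-9)*U**2/4 = 9*U**2/4)
c(Z) = -9 (c(Z) = -9*(-2)**2/4 = -9*4/4 = -1*9 = -9)
1/(156481/(-141697) + c(-279)) = 1/(156481/(-141697) - 9) = 1/(156481*(-1/141697) - 9) = 1/(-156481/141697 - 9) = 1/(-1431754/141697) = -141697/1431754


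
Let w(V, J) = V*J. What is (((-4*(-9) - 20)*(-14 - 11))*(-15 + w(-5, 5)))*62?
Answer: 992000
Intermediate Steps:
w(V, J) = J*V
(((-4*(-9) - 20)*(-14 - 11))*(-15 + w(-5, 5)))*62 = (((-4*(-9) - 20)*(-14 - 11))*(-15 + 5*(-5)))*62 = (((36 - 20)*(-25))*(-15 - 25))*62 = ((16*(-25))*(-40))*62 = -400*(-40)*62 = 16000*62 = 992000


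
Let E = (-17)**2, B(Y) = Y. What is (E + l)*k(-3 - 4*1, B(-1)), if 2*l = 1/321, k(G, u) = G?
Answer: -1298773/642 ≈ -2023.0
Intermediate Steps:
l = 1/642 (l = (1/2)/321 = (1/2)*(1/321) = 1/642 ≈ 0.0015576)
E = 289
(E + l)*k(-3 - 4*1, B(-1)) = (289 + 1/642)*(-3 - 4*1) = 185539*(-3 - 4)/642 = (185539/642)*(-7) = -1298773/642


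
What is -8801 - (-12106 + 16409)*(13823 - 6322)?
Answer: -32285604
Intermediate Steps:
-8801 - (-12106 + 16409)*(13823 - 6322) = -8801 - 4303*7501 = -8801 - 1*32276803 = -8801 - 32276803 = -32285604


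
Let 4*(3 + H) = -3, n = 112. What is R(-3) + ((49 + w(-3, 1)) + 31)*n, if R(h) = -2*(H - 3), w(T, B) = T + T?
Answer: 16603/2 ≈ 8301.5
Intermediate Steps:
w(T, B) = 2*T
H = -15/4 (H = -3 + (¼)*(-3) = -3 - ¾ = -15/4 ≈ -3.7500)
R(h) = 27/2 (R(h) = -2*(-15/4 - 3) = -2*(-27/4) = 27/2)
R(-3) + ((49 + w(-3, 1)) + 31)*n = 27/2 + ((49 + 2*(-3)) + 31)*112 = 27/2 + ((49 - 6) + 31)*112 = 27/2 + (43 + 31)*112 = 27/2 + 74*112 = 27/2 + 8288 = 16603/2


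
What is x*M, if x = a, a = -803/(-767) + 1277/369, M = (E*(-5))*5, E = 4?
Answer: -127576600/283023 ≈ -450.76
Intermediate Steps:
M = -100 (M = (4*(-5))*5 = -20*5 = -100)
a = 1275766/283023 (a = -803*(-1/767) + 1277*(1/369) = 803/767 + 1277/369 = 1275766/283023 ≈ 4.5076)
x = 1275766/283023 ≈ 4.5076
x*M = (1275766/283023)*(-100) = -127576600/283023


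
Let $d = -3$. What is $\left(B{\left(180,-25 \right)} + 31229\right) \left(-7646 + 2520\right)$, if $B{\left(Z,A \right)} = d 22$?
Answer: $-159741538$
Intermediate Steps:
$B{\left(Z,A \right)} = -66$ ($B{\left(Z,A \right)} = \left(-3\right) 22 = -66$)
$\left(B{\left(180,-25 \right)} + 31229\right) \left(-7646 + 2520\right) = \left(-66 + 31229\right) \left(-7646 + 2520\right) = 31163 \left(-5126\right) = -159741538$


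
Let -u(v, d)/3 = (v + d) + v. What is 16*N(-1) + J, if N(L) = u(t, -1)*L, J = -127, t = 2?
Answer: 17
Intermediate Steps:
u(v, d) = -6*v - 3*d (u(v, d) = -3*((v + d) + v) = -3*((d + v) + v) = -3*(d + 2*v) = -6*v - 3*d)
N(L) = -9*L (N(L) = (-6*2 - 3*(-1))*L = (-12 + 3)*L = -9*L)
16*N(-1) + J = 16*(-9*(-1)) - 127 = 16*9 - 127 = 144 - 127 = 17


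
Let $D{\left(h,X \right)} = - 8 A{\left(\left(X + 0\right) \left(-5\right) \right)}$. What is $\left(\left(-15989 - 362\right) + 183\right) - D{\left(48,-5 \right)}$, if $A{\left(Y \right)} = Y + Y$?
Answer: $-15768$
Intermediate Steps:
$A{\left(Y \right)} = 2 Y$
$D{\left(h,X \right)} = 80 X$ ($D{\left(h,X \right)} = - 8 \cdot 2 \left(X + 0\right) \left(-5\right) = - 8 \cdot 2 X \left(-5\right) = - 8 \cdot 2 \left(- 5 X\right) = - 8 \left(- 10 X\right) = 80 X$)
$\left(\left(-15989 - 362\right) + 183\right) - D{\left(48,-5 \right)} = \left(\left(-15989 - 362\right) + 183\right) - 80 \left(-5\right) = \left(-16351 + 183\right) - -400 = -16168 + 400 = -15768$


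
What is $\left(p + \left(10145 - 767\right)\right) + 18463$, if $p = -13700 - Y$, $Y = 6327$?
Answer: $7814$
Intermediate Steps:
$p = -20027$ ($p = -13700 - 6327 = -20027$)
$\left(p + \left(10145 - 767\right)\right) + 18463 = \left(-20027 + \left(10145 - 767\right)\right) + 18463 = \left(-20027 + 9378\right) + 18463 = -10649 + 18463 = 7814$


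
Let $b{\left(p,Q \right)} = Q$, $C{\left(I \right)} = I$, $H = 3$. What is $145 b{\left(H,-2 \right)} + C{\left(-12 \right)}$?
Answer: $-302$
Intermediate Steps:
$145 b{\left(H,-2 \right)} + C{\left(-12 \right)} = 145 \left(-2\right) - 12 = -290 - 12 = -302$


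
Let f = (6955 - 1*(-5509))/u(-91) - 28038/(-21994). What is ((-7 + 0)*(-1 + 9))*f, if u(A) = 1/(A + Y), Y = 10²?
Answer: -9868907928/1571 ≈ -6.2819e+6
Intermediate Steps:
Y = 100
u(A) = 1/(100 + A) (u(A) = 1/(A + 100) = 1/(100 + A))
f = 1233613491/10997 (f = (6955 - 1*(-5509))/(1/(100 - 91)) - 28038/(-21994) = (6955 + 5509)/(1/9) - 28038*(-1/21994) = 12464/(⅑) + 14019/10997 = 12464*9 + 14019/10997 = 112176 + 14019/10997 = 1233613491/10997 ≈ 1.1218e+5)
((-7 + 0)*(-1 + 9))*f = ((-7 + 0)*(-1 + 9))*(1233613491/10997) = -7*8*(1233613491/10997) = -56*1233613491/10997 = -9868907928/1571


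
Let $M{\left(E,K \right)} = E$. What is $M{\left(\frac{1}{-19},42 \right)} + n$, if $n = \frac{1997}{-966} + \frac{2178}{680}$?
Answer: $\frac{3379223}{3120180} \approx 1.083$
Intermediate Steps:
$n = \frac{186497}{164220}$ ($n = 1997 \left(- \frac{1}{966}\right) + 2178 \cdot \frac{1}{680} = - \frac{1997}{966} + \frac{1089}{340} = \frac{186497}{164220} \approx 1.1357$)
$M{\left(\frac{1}{-19},42 \right)} + n = \frac{1}{-19} + \frac{186497}{164220} = - \frac{1}{19} + \frac{186497}{164220} = \frac{3379223}{3120180}$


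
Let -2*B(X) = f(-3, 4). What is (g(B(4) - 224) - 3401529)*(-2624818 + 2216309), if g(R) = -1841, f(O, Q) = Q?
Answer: 1390307275330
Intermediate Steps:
B(X) = -2 (B(X) = -1/2*4 = -2)
(g(B(4) - 224) - 3401529)*(-2624818 + 2216309) = (-1841 - 3401529)*(-2624818 + 2216309) = -3403370*(-408509) = 1390307275330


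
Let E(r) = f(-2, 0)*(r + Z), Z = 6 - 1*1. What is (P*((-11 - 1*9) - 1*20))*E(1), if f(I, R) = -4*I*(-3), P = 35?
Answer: 201600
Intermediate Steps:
f(I, R) = 12*I
Z = 5 (Z = 6 - 1 = 5)
E(r) = -120 - 24*r (E(r) = (12*(-2))*(r + 5) = -24*(5 + r) = -120 - 24*r)
(P*((-11 - 1*9) - 1*20))*E(1) = (35*((-11 - 1*9) - 1*20))*(-120 - 24*1) = (35*((-11 - 9) - 20))*(-120 - 24) = (35*(-20 - 20))*(-144) = (35*(-40))*(-144) = -1400*(-144) = 201600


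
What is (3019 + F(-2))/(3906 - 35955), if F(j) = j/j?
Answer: -3020/32049 ≈ -0.094231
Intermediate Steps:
F(j) = 1
(3019 + F(-2))/(3906 - 35955) = (3019 + 1)/(3906 - 35955) = 3020/(-32049) = 3020*(-1/32049) = -3020/32049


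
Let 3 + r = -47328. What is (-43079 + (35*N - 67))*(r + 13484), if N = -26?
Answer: 1491163432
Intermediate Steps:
r = -47331 (r = -3 - 47328 = -47331)
(-43079 + (35*N - 67))*(r + 13484) = (-43079 + (35*(-26) - 67))*(-47331 + 13484) = (-43079 + (-910 - 67))*(-33847) = (-43079 - 977)*(-33847) = -44056*(-33847) = 1491163432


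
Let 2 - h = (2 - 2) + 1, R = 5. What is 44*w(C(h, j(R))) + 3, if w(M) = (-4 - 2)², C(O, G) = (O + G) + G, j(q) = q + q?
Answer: 1587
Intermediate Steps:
j(q) = 2*q
h = 1 (h = 2 - ((2 - 2) + 1) = 2 - (0 + 1) = 2 - 1*1 = 2 - 1 = 1)
C(O, G) = O + 2*G (C(O, G) = (G + O) + G = O + 2*G)
w(M) = 36 (w(M) = (-6)² = 36)
44*w(C(h, j(R))) + 3 = 44*36 + 3 = 1584 + 3 = 1587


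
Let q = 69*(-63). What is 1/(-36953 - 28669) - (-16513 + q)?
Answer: 1368874919/65622 ≈ 20860.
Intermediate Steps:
q = -4347
1/(-36953 - 28669) - (-16513 + q) = 1/(-36953 - 28669) - (-16513 - 4347) = 1/(-65622) - 1*(-20860) = -1/65622 + 20860 = 1368874919/65622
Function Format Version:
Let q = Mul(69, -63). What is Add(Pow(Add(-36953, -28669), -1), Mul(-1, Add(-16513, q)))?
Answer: Rational(1368874919, 65622) ≈ 20860.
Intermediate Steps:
q = -4347
Add(Pow(Add(-36953, -28669), -1), Mul(-1, Add(-16513, q))) = Add(Pow(Add(-36953, -28669), -1), Mul(-1, Add(-16513, -4347))) = Add(Pow(-65622, -1), Mul(-1, -20860)) = Add(Rational(-1, 65622), 20860) = Rational(1368874919, 65622)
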